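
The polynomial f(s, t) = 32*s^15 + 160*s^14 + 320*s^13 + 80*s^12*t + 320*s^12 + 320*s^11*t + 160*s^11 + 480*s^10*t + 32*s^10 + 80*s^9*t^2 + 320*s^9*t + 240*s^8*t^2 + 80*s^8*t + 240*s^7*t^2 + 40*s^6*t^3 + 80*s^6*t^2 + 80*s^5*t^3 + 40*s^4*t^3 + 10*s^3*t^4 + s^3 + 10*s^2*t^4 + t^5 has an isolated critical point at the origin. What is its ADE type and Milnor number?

Type E_{8}, Milnor number mu = 8.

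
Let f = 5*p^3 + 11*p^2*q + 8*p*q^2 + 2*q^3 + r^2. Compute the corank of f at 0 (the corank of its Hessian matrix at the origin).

2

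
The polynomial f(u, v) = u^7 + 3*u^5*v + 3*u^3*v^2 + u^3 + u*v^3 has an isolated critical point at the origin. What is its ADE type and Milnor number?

Type E7, Milnor number mu = 7.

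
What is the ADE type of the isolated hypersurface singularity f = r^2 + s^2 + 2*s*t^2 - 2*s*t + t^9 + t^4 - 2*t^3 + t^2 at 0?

The Hessian of f at 0 is [[2, -2, 0], [-2, 2, 0], [0, 0, 2]] with rank 2, so corank 1. A Groebner basis of the Jacobian ideal J(f) in C{s,t,r} is {s^4 - 4*s^3*t - 6*s^3 + 10*s^2*t + 5*s^2 - 6*s*t - s + t, s + t^2 - t, r}; counting standard monomials gives mu = 8. Corank 1: A-series; mu = 8 gives A_8.

A_{8}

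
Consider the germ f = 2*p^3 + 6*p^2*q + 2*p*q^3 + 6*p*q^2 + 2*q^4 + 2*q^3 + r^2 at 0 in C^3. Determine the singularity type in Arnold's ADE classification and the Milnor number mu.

Type E7, Milnor number mu = 7.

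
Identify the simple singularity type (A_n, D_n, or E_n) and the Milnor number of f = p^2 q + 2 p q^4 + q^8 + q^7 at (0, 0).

Type D_9, Milnor number mu = 9.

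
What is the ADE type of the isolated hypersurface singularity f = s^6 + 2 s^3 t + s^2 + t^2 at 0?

The Hessian of f at 0 is [[2, 0], [0, 2]] with rank 2, so corank 0. A Groebner basis of the Jacobian ideal J(f) in C{s,t} is {s, t}; counting standard monomials gives mu = 1. Corank 0: nondegenerate Morse point, so A_1.

A_1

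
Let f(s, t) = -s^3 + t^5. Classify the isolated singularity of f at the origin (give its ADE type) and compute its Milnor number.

Type E_8, Milnor number mu = 8.

The Hessian of f at 0 has rank 0. Corank 2; j^3 = -s^3 is a perfect cube, so E-series; the 5-jet and mu = 8 give E_8.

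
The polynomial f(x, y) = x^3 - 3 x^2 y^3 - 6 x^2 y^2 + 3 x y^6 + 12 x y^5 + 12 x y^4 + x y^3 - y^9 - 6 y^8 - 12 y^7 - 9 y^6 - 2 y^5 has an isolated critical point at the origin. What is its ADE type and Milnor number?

The Hessian of f at 0 is [[0, 0], [0, 0]] with rank 0, so corank 2. A Groebner basis of the Jacobian ideal J(f) in C{x,y} is {-x^2/4 + y^4 - y^3/12, x^3, x^2*y + x^2/12 + y^3/36, -x^2/2 + x*y^2 - y^3/6}; counting standard monomials gives mu = 7. Corank 2; j^3 = x^3 is a perfect cube, so E-series; the 4-jet and mu = 7 give E_7.

Type E_7, Milnor number mu = 7.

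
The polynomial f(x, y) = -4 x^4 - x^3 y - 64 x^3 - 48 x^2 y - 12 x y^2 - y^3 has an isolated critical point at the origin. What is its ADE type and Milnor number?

Type E_7, Milnor number mu = 7.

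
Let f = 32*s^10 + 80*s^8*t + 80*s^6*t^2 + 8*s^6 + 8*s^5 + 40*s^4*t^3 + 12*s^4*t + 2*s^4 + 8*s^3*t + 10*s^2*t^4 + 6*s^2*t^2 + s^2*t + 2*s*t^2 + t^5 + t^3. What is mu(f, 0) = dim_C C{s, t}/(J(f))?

6

The Hessian of f at 0 is [[0, 0], [0, 0]] with rank 0, so corank 2. A Groebner basis of the Jacobian ideal J(f) in C{s,t} is {s^3 - 2*s^2 - 9*s*t/2 - 5*t^2/2, s^2*t + s*t/2 + t^2/2, 2*s^2 + s*t^2 + 7*s*t/2 + 3*t^2/2, -4*s^2 - 15*s*t/2 + t^3 - 7*t^2/2}; counting standard monomials gives mu = 6. Corank 2; j^3 = t*(s + t)^2 has shape L^2 M (L != M), so D-series; mu = 6 gives D_6.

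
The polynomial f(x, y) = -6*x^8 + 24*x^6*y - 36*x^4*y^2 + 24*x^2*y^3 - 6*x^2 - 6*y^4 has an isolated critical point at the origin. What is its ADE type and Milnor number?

The Hessian of f at 0 is [[-12, 0], [0, 0]] with rank 1, so corank 1. A Groebner basis of the Jacobian ideal J(f) in C{x,y} is {y^3, x}; counting standard monomials gives mu = 3. Corank 1: A-series; mu = 3 gives A_3.

Type A3, Milnor number mu = 3.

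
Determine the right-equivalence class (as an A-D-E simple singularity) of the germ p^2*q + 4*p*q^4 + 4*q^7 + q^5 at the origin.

The Hessian of f at 0 is [[0, 0], [0, 0]] with rank 0, so corank 2. A Groebner basis of the Jacobian ideal J(f) in C{p,q} is {p*q/2 + q^4, p*q^2, p^2 - 5*p*q/2}; counting standard monomials gives mu = 6. Corank 2; j^3 = p^2*q has shape L^2 M (L != M), so D-series; mu = 6 gives D_6.

D_6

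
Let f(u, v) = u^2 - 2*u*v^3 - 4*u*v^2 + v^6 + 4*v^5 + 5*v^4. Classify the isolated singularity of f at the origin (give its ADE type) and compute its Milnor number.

The Hessian of f at 0 has rank 1. Corank 1: A-series; mu = 3 gives A_3.

Type A_{3}, Milnor number mu = 3.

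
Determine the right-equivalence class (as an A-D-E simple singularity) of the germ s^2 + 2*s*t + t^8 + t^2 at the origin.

The Hessian of f at 0 is [[2, 2], [2, 2]] with rank 1, so corank 1. A Groebner basis of the Jacobian ideal J(f) in C{s,t} is {t^7, s + t}; counting standard monomials gives mu = 7. Corank 1: A-series; mu = 7 gives A_7.

A7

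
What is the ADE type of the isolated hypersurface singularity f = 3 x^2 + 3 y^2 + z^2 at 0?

The Hessian of f at 0 has rank 3. Corank 0: nondegenerate Morse point, so A_1.

A_1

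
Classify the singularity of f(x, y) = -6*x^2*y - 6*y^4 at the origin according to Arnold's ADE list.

The Hessian of f at 0 is [[0, 0], [0, 0]] with rank 0, so corank 2. A Groebner basis of the Jacobian ideal J(f) in C{x,y} is {x^3, x^2/4 + y^3, x*y}; counting standard monomials gives mu = 5. Corank 2; j^3 = -6*x^2*y has shape L^2 M (L != M), so D-series; mu = 5 gives D_5.

D_{5}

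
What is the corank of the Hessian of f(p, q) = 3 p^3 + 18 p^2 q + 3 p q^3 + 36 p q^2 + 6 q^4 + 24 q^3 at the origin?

2

The Hessian at 0 is [[0, 0], [0, 0]] of rank 0; hence corank 2.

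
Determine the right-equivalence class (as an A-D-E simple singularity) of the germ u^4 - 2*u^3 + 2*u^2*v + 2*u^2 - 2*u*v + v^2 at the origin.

A_1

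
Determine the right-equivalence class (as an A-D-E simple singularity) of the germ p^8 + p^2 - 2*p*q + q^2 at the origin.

A_7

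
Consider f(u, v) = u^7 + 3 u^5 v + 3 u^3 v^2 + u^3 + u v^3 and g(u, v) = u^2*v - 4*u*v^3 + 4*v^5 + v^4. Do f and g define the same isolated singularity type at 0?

No.

The Hessian of f at 0 has rank 0. Corank 2; j^3 = u^3 is a perfect cube, so E-series; the 4-jet and mu = 7 give E_7. The Hessian of g at 0 has rank 0. Corank 2; j^3 = u^2*v has shape L^2 M (L != M), so D-series; mu = 5 gives D_5. f is E_7 but g is D_5, hence not right-equivalent.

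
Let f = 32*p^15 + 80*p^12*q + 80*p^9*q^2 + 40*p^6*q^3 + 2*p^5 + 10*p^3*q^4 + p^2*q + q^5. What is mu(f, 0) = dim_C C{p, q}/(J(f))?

The Hessian of f at 0 is [[0, 0], [0, 0]] with rank 0, so corank 2. A Groebner basis of the Jacobian ideal J(f) in C{p,q} is {p^2/5 + q^4, p^3, p*q}; counting standard monomials gives mu = 6. Corank 2; j^3 = p^2*q has shape L^2 M (L != M), so D-series; mu = 6 gives D_6.

6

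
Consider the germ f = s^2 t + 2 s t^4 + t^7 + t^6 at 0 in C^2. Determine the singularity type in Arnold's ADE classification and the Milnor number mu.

The Hessian of f at 0 is [[0, 0], [0, 0]] with rank 0, so corank 2. A Groebner basis of the Jacobian ideal J(f) in C{s,t} is {s*t + t^4, s^3, s^2*t, -s^2/6 + s*t^2}; counting standard monomials gives mu = 7. Corank 2; j^3 = s^2*t has shape L^2 M (L != M), so D-series; mu = 7 gives D_7.

Type D7, Milnor number mu = 7.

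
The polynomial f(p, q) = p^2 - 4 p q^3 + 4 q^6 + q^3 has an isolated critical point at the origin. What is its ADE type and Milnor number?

Type A_2, Milnor number mu = 2.

The Hessian of f at 0 has rank 1. Corank 1: A-series; mu = 2 gives A_2.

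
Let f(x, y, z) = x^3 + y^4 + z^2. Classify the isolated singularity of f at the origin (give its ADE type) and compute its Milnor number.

Type E_6, Milnor number mu = 6.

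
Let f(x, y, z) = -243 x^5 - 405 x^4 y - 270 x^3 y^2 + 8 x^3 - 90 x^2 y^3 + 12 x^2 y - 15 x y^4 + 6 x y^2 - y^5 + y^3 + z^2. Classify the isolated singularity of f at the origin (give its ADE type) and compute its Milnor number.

Type E_{8}, Milnor number mu = 8.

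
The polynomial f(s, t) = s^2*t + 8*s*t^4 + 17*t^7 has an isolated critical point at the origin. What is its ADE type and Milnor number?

Type D8, Milnor number mu = 8.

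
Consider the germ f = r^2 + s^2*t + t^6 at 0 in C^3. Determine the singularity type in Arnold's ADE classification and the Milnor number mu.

Type D7, Milnor number mu = 7.

The Hessian of f at 0 has rank 1. Corank 2; j^3 = s^2*t has shape L^2 M (L != M), so D-series; mu = 7 gives D_7.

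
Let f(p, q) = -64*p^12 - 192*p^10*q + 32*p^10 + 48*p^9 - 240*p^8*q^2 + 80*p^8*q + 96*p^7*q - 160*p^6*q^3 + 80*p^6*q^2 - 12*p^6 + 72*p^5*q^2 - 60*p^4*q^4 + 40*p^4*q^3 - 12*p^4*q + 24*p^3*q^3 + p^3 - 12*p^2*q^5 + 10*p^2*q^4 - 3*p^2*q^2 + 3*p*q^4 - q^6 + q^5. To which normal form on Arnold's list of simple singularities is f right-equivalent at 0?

E_{8}

The Hessian of f at 0 is [[0, 0], [0, 0]] with rank 0, so corank 2. A Groebner basis of the Jacobian ideal J(f) in C{p,q} is {q^4, p^3, -p^2/2 + p*q^2}; counting standard monomials gives mu = 8. Corank 2; j^3 = p^3 is a perfect cube, so E-series; the 5-jet and mu = 8 give E_8.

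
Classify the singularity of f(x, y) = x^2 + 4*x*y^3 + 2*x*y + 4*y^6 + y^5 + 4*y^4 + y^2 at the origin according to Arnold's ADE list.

The Hessian of f at 0 is [[2, 2], [2, 2]] with rank 1, so corank 1. A Groebner basis of the Jacobian ideal J(f) in C{x,y} is {x/2 + y^3 + y/2, x^2 - y^2, x*y + y^2}; counting standard monomials gives mu = 4. Corank 1: A-series; mu = 4 gives A_4.

A_{4}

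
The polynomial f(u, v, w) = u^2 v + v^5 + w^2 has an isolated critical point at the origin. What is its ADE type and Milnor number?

Type D6, Milnor number mu = 6.

The Hessian of f at 0 has rank 1. Corank 2; j^3 = u^2*v has shape L^2 M (L != M), so D-series; mu = 6 gives D_6.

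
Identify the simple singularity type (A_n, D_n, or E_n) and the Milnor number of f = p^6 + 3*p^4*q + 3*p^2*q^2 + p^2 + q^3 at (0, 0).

Type A_2, Milnor number mu = 2.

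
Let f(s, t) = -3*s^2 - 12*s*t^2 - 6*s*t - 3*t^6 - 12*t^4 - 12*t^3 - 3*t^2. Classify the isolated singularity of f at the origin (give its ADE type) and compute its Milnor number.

Type A_5, Milnor number mu = 5.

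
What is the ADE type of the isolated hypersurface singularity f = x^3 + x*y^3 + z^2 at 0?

The Hessian of f at 0 has rank 1. Corank 2; j^3 = x^3 is a perfect cube, so E-series; the 4-jet and mu = 7 give E_7.

E7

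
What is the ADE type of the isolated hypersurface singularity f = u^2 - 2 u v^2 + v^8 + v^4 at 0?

A7

The Hessian of f at 0 is [[2, 0], [0, 0]] with rank 1, so corank 1. A Groebner basis of the Jacobian ideal J(f) in C{u,v} is {u^4, u^3*v, -u + v^2}; counting standard monomials gives mu = 7. Corank 1: A-series; mu = 7 gives A_7.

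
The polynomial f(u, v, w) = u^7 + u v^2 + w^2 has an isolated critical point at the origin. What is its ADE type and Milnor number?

Type D_{8}, Milnor number mu = 8.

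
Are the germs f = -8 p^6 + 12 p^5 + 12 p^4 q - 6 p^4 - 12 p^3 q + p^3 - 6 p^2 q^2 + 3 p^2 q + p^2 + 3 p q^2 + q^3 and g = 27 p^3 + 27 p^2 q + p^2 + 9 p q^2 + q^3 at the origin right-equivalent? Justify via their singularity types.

Yes.

The Hessian of f at 0 has rank 1. Corank 1: A-series; mu = 2 gives A_2. The Hessian of g at 0 has rank 1. Corank 1: A-series; mu = 2 gives A_2. Both have type A_2, hence right-equivalent.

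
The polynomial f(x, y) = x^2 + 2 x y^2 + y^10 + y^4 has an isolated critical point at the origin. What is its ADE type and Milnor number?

Type A_{9}, Milnor number mu = 9.

The Hessian of f at 0 has rank 1. Corank 1: A-series; mu = 9 gives A_9.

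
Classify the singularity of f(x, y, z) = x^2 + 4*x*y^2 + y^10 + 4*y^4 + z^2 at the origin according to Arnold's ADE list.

A_{9}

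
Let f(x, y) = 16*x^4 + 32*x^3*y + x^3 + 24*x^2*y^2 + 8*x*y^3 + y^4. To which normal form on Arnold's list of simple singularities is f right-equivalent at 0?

E_6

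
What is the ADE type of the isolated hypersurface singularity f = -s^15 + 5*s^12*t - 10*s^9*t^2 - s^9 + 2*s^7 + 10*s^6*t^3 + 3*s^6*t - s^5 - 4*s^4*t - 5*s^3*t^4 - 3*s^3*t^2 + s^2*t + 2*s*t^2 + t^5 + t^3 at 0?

D6

The Hessian of f at 0 has rank 0. Corank 2; j^3 = t*(s + t)^2 has shape L^2 M (L != M), so D-series; mu = 6 gives D_6.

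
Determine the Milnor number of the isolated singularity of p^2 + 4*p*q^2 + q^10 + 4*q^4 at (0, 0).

The Hessian of f at 0 has rank 1. Corank 1: A-series; mu = 9 gives A_9.

9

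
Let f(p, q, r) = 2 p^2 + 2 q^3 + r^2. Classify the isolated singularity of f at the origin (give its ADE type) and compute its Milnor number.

The Hessian of f at 0 has rank 2. Corank 1: A-series; mu = 2 gives A_2.

Type A_2, Milnor number mu = 2.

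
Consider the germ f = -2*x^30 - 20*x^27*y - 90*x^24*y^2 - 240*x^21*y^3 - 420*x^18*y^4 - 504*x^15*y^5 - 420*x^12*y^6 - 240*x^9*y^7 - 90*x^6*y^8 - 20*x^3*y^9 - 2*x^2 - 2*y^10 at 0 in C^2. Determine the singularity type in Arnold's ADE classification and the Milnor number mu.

Type A_9, Milnor number mu = 9.

The Hessian of f at 0 has rank 1. Corank 1: A-series; mu = 9 gives A_9.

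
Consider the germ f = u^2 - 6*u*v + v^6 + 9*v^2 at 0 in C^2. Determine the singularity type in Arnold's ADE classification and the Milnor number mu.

The Hessian of f at 0 has rank 1. Corank 1: A-series; mu = 5 gives A_5.

Type A_{5}, Milnor number mu = 5.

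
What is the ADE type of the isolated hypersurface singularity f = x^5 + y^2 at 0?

A_4

The Hessian of f at 0 has rank 1. Corank 1: A-series; mu = 4 gives A_4.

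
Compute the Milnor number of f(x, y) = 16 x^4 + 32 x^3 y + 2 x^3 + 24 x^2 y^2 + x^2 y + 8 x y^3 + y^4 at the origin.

The Hessian of f at 0 has rank 0. Corank 2; j^3 = x^2*(2*x + y) has shape L^2 M (L != M), so D-series; mu = 5 gives D_5.

5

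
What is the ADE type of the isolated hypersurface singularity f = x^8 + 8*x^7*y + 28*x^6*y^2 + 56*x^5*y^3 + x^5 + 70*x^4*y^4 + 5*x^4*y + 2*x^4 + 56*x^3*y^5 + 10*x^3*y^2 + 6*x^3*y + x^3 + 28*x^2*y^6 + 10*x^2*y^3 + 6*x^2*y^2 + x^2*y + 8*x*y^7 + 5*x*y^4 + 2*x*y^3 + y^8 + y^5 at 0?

D_9

The Hessian of f at 0 has rank 0. Corank 2; j^3 = x^2*(x + y) has shape L^2 M (L != M), so D-series; mu = 9 gives D_9.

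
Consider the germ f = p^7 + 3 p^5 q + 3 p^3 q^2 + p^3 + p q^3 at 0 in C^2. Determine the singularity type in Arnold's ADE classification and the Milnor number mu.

The Hessian of f at 0 is [[0, 0], [0, 0]] with rank 0, so corank 2. A Groebner basis of the Jacobian ideal J(f) in C{p,q} is {p^3, p*q^2, 3*p^2 + q^3}; counting standard monomials gives mu = 7. Corank 2; j^3 = p^3 is a perfect cube, so E-series; the 4-jet and mu = 7 give E_7.

Type E7, Milnor number mu = 7.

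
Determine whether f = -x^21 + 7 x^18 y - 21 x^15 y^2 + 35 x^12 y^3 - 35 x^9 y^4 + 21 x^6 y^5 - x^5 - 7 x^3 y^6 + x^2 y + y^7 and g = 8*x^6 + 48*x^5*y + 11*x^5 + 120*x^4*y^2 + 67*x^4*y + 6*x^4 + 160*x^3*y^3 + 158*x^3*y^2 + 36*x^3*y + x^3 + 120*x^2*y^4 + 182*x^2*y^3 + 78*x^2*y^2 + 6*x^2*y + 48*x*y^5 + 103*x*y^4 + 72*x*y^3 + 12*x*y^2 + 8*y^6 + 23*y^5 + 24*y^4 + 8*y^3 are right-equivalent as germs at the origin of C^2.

The Hessian of f at 0 has rank 0. Corank 2; j^3 = x^2*y has shape L^2 M (L != M), so D-series; mu = 8 gives D_8. The Hessian of g at 0 has rank 0. Corank 2; j^3 = (x + 2*y)^3 is a perfect cube, so E-series; the 5-jet and mu = 8 give E_8. f is D_8 but g is E_8, hence not right-equivalent.

No.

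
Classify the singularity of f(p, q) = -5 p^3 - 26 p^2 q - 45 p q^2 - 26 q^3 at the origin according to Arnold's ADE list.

The Hessian of f at 0 has rank 0. Corank 2; j^3 = -(p + 2*q)*(5*p^2 + 16*p*q + 13*q^2) splits into three distinct lines over C (the quadratic factor has nonzero discriminant), so D_4.

D4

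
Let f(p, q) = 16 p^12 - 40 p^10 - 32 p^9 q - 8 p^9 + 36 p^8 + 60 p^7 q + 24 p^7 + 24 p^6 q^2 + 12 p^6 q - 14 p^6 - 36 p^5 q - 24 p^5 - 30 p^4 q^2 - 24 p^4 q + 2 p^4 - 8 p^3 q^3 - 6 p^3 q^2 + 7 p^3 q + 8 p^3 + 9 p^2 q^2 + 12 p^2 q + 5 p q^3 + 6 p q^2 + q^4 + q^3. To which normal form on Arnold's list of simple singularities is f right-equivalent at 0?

E_7

The Hessian of f at 0 has rank 0. Corank 2; j^3 = (2*p + q)^3 is a perfect cube, so E-series; the 4-jet and mu = 7 give E_7.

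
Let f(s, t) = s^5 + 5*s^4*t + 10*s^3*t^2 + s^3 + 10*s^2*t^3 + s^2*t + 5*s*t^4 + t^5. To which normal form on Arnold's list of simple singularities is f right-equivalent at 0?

D6

The Hessian of f at 0 has rank 0. Corank 2; j^3 = s^2*(s + t) has shape L^2 M (L != M), so D-series; mu = 6 gives D_6.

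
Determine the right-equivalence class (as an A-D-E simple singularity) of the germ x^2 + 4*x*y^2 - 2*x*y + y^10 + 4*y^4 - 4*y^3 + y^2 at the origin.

A_{9}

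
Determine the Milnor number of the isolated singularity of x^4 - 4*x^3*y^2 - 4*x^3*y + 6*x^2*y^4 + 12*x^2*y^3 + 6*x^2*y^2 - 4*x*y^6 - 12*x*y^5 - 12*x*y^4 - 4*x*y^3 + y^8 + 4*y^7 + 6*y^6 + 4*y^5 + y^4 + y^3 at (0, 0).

The Hessian of f at 0 has rank 0. Corank 2; j^3 = y^3 is a perfect cube, so E-series; the 4-jet and mu = 6 give E_6.

6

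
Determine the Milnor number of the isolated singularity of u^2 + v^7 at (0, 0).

6

The Hessian of f at 0 has rank 1. Corank 1: A-series; mu = 6 gives A_6.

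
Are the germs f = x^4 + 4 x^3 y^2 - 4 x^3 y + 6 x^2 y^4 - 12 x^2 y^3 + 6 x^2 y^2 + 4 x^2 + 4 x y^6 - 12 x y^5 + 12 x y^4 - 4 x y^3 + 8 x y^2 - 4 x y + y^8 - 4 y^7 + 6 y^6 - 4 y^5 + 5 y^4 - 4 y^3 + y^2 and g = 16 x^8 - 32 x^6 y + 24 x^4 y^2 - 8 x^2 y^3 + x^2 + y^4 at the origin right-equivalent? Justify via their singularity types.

The Hessian of f at 0 has rank 1. Corank 1: A-series; mu = 3 gives A_3. The Hessian of g at 0 has rank 1. Corank 1: A-series; mu = 3 gives A_3. Both have type A_3, hence right-equivalent.

Yes.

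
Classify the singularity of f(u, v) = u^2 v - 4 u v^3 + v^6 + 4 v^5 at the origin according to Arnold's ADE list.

The Hessian of f at 0 has rank 0. Corank 2; j^3 = u^2*v has shape L^2 M (L != M), so D-series; mu = 7 gives D_7.

D_7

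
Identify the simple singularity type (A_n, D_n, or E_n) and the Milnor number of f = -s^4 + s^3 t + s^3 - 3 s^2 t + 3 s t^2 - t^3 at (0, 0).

Type E_7, Milnor number mu = 7.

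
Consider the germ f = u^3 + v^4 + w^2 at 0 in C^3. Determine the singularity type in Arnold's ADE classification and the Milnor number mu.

Type E_{6}, Milnor number mu = 6.

The Hessian of f at 0 has rank 1. Corank 2; j^3 = u^3 is a perfect cube, so E-series; the 4-jet and mu = 6 give E_6.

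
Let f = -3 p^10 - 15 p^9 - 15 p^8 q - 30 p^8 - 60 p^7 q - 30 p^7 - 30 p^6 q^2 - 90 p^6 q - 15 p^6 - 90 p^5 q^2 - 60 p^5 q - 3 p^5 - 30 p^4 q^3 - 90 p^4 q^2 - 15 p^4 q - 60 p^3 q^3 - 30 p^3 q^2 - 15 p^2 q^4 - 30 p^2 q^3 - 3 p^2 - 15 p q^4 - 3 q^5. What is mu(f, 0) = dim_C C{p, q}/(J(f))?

The Hessian of f at 0 has rank 1. Corank 1: A-series; mu = 4 gives A_4.

4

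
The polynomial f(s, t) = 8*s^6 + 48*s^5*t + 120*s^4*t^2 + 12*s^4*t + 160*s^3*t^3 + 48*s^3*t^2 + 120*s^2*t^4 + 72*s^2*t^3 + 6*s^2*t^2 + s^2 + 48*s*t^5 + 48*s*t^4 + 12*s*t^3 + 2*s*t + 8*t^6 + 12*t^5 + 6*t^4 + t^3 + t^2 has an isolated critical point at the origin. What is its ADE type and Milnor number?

The Hessian of f at 0 has rank 1. Corank 1: A-series; mu = 2 gives A_2.

Type A_{2}, Milnor number mu = 2.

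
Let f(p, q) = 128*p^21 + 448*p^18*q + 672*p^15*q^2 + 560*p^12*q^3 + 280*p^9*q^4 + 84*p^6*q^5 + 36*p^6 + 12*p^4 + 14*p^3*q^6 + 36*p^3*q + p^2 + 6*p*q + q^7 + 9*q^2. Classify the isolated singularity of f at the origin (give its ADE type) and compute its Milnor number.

The Hessian of f at 0 is [[2, 6], [6, 18]] with rank 1, so corank 1. A Groebner basis of the Jacobian ideal J(f) in C{p,q} is {-p*q/162 + q^4 - q^2/54, p*q^2 + p/162 + 2*q^3 + q/54, p^2 + 6*p*q + 9*q^2}; counting standard monomials gives mu = 6. Corank 1: A-series; mu = 6 gives A_6.

Type A_{6}, Milnor number mu = 6.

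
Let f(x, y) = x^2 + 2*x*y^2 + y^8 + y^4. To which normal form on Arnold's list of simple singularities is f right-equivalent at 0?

A7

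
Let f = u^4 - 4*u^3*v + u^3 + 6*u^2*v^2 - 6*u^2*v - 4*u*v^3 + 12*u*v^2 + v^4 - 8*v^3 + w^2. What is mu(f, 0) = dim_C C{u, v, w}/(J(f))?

The Hessian of f at 0 has rank 1. Corank 2; j^3 = (u - 2*v)^3 is a perfect cube, so E-series; the 4-jet and mu = 6 give E_6.

6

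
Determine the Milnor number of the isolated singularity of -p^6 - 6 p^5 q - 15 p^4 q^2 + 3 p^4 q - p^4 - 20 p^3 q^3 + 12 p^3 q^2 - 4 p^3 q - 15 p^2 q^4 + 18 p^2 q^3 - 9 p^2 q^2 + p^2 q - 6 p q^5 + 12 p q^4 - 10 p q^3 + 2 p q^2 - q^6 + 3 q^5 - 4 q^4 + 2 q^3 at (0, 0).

4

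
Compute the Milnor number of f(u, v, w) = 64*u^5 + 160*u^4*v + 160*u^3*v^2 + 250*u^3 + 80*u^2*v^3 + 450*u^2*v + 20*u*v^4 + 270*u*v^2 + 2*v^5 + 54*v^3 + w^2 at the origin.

The Hessian of f at 0 is [[0, 0, 0], [0, 0, 0], [0, 0, 2]] with rank 1, so corank 2. A Groebner basis of the Jacobian ideal J(f) in C{u,v,w} is {v^5, u*v^3 + 23*v^4/40, u^2 + 6*u*v/5 + 9*v^2/25, w}; counting standard monomials gives mu = 8. Corank 2; j^3 = 2*(5*u + 3*v)^3 is a perfect cube, so E-series; the 5-jet and mu = 8 give E_8.

8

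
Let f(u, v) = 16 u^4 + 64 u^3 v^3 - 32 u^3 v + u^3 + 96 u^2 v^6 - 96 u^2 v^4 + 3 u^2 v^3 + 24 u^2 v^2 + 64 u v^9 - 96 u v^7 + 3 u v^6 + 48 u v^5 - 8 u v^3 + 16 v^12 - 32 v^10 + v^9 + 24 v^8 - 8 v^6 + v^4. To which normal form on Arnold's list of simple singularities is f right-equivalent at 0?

E_6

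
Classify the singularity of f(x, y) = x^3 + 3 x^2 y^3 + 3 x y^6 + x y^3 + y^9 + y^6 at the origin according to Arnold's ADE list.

The Hessian of f at 0 has rank 0. Corank 2; j^3 = x^3 is a perfect cube, so E-series; the 4-jet and mu = 7 give E_7.

E_7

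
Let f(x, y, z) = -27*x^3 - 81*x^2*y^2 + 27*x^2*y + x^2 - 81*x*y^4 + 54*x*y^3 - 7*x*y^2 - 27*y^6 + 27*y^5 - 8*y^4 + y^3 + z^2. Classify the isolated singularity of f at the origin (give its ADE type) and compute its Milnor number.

Type A2, Milnor number mu = 2.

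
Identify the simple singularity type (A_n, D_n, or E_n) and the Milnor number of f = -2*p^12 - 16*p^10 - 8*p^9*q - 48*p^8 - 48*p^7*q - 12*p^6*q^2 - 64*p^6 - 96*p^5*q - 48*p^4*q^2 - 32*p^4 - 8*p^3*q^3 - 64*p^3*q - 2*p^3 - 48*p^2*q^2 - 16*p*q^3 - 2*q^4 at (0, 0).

Type E_{6}, Milnor number mu = 6.

The Hessian of f at 0 has rank 0. Corank 2; j^3 = -2*p^3 is a perfect cube, so E-series; the 4-jet and mu = 6 give E_6.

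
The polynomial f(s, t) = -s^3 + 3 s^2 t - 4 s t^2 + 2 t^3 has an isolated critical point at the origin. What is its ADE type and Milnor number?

The Hessian of f at 0 is [[0, 0], [0, 0]] with rank 0, so corank 2. A Groebner basis of the Jacobian ideal J(f) in C{s,t} is {t^3, s^2 - 2*t^2/3, s*t - t^2}; counting standard monomials gives mu = 4. Corank 2; j^3 = -(s - t)*(s^2 - 2*s*t + 2*t^2) splits into three distinct lines over C (the quadratic factor has nonzero discriminant), so D_4.

Type D4, Milnor number mu = 4.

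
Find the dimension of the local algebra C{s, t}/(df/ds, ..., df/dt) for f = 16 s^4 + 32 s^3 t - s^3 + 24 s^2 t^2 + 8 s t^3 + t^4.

The Hessian of f at 0 has rank 0. Corank 2; j^3 = -s^3 is a perfect cube, so E-series; the 4-jet and mu = 6 give E_6.

6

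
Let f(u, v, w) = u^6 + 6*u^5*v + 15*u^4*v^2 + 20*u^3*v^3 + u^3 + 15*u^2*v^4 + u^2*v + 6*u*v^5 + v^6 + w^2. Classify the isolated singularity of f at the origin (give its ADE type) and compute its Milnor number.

The Hessian of f at 0 has rank 1. Corank 2; j^3 = u^2*(u + v) has shape L^2 M (L != M), so D-series; mu = 7 gives D_7.

Type D_7, Milnor number mu = 7.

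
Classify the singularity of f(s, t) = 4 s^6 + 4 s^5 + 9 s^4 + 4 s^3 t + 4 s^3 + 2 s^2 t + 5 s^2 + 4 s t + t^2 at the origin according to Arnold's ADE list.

The Hessian of f at 0 has rank 2. Corank 0: nondegenerate Morse point, so A_1.

A_1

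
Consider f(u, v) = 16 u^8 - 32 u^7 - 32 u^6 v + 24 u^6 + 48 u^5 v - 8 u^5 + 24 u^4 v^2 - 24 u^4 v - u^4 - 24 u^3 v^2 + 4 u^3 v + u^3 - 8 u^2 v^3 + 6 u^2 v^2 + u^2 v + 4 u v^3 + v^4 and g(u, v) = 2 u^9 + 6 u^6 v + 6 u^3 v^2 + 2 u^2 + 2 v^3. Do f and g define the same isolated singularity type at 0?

No.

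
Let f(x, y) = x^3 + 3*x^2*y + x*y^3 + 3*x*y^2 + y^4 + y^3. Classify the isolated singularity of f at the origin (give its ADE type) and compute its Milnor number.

The Hessian of f at 0 has rank 0. Corank 2; j^3 = (x + y)^3 is a perfect cube, so E-series; the 4-jet and mu = 7 give E_7.

Type E_7, Milnor number mu = 7.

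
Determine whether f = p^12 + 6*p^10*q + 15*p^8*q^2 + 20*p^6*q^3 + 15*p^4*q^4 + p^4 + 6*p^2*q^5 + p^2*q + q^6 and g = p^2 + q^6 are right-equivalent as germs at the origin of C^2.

No.

The Hessian of f at 0 is [[0, 0], [0, 0]] with rank 0, so corank 2. A Groebner basis of the Jacobian ideal J(f) in C{p,q} is {p^2/6 + q^5, p^3, p*q}; counting standard monomials gives mu = 7. Corank 2; j^3 = p^2*q has shape L^2 M (L != M), so D-series; mu = 7 gives D_7. The Hessian of g at 0 is [[2, 0], [0, 0]] with rank 1, so corank 1. A Groebner basis of the Jacobian ideal J(g) in C{p,q} is {q^5, p}; counting standard monomials gives mu = 5. Corank 1: A-series; mu = 5 gives A_5. f is D_7 but g is A_5, hence not right-equivalent.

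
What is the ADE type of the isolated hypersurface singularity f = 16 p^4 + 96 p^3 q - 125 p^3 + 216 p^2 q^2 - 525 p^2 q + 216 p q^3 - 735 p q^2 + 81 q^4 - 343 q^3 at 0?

E_{6}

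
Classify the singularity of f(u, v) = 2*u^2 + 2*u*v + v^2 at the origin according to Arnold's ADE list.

A_1

The Hessian of f at 0 has rank 2. Corank 0: nondegenerate Morse point, so A_1.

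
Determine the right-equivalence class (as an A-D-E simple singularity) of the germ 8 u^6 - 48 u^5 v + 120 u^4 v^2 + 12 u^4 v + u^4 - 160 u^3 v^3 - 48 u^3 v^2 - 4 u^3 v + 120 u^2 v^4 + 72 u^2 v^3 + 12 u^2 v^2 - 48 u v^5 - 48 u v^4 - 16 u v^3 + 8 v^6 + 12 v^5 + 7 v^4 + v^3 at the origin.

The Hessian of f at 0 has rank 0. Corank 2; j^3 = v^3 is a perfect cube, so E-series; the 4-jet and mu = 6 give E_6.

E_{6}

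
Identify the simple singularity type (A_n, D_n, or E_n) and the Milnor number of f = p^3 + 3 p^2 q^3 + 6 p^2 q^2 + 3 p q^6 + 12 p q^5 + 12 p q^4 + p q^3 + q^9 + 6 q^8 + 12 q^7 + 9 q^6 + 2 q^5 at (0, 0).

The Hessian of f at 0 has rank 0. Corank 2; j^3 = p^3 is a perfect cube, so E-series; the 4-jet and mu = 7 give E_7.

Type E_{7}, Milnor number mu = 7.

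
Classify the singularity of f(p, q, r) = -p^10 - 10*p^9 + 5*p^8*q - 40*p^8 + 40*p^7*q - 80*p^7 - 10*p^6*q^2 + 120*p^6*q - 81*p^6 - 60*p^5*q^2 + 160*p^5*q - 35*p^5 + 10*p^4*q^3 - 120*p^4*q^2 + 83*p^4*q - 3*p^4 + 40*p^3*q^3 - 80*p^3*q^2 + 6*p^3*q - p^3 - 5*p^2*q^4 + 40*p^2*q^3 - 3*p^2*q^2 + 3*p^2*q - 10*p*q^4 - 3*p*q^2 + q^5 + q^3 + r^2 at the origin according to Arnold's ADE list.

The Hessian of f at 0 is [[0, 0, 0], [0, 0, 0], [0, 0, 2]] with rank 1, so corank 2. A Groebner basis of the Jacobian ideal J(f) in C{p,q,r} is {7*p^2/12 + p*q^3 + 7*p*q^2/6 - 7*p*q/6 - 7*q^3/6 + 7*q^2/12, 2*p^2/3 + 4*p*q^2/3 - 4*p*q/3 + q^4 - 4*q^3/3 + 2*q^2/3, p^3 + p^2/2 - 2*p*q^2 - p*q + q^3 + q^2/2, p^2*q + p^2/6 - 5*p*q^2/3 - p*q/3 + 2*q^3/3 + q^2/6, r}; counting standard monomials gives mu = 8. Corank 2; j^3 = -(p - q)^3 is a perfect cube, so E-series; the 5-jet and mu = 8 give E_8.

E8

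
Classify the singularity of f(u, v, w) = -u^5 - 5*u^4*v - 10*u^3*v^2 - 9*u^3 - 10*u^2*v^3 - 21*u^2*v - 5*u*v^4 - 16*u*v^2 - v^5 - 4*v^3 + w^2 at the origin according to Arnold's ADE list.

D6

The Hessian of f at 0 is [[0, 0, 0], [0, 0, 0], [0, 0, 2]] with rank 1, so corank 2. A Groebner basis of the Jacobian ideal J(f) in C{u,v,w} is {-243*u*v/5 + v^4 - 162*v^2/5, u*v^2 + 2*v^3/3, u^2 + 5*u*v/3 + 2*v^2/3, w}; counting standard monomials gives mu = 6. Corank 2; j^3 = -(u + v)*(3*u + 2*v)^2 has shape L^2 M (L != M), so D-series; mu = 6 gives D_6.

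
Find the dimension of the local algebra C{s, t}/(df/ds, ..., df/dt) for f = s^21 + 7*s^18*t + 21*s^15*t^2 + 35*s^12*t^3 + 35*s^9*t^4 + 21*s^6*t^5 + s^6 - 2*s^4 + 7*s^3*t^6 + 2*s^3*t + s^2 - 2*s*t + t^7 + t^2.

The Hessian of f at 0 has rank 1. Corank 1: A-series; mu = 6 gives A_6.

6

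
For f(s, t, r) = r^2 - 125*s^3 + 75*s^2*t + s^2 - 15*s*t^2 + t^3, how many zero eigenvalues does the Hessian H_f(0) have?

1

The Hessian at 0 is [[2, 0, 0], [0, 0, 0], [0, 0, 2]] of rank 2; hence corank 1.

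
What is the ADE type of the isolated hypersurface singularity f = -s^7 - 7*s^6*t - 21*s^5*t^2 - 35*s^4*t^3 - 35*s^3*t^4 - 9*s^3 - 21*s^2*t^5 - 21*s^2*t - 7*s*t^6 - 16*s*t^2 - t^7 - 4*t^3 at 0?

D_8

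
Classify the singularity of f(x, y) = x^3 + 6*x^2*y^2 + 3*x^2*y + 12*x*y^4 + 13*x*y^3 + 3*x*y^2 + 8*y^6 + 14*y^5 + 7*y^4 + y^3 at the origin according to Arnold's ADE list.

The Hessian of f at 0 is [[0, 0], [0, 0]] with rank 0, so corank 2. A Groebner basis of the Jacobian ideal J(f) in C{x,y} is {-x^2/4 - x*y/2 + y^4 - y^3/12 - y^2/4, x^3 + 5*x^2/4 + 5*x*y/2 + 17*y^3/12 + 5*y^2/4, x^2*y - 11*x^2/12 - 11*x*y/6 - 47*y^3/36 - 11*y^2/12, x^2/2 + x*y^2 + x*y + 7*y^3/6 + y^2/2}; counting standard monomials gives mu = 7. Corank 2; j^3 = (x + y)^3 is a perfect cube, so E-series; the 4-jet and mu = 7 give E_7.

E_7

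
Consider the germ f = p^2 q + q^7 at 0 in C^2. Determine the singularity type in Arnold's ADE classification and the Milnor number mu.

Type D_{8}, Milnor number mu = 8.

The Hessian of f at 0 has rank 0. Corank 2; j^3 = p^2*q has shape L^2 M (L != M), so D-series; mu = 8 gives D_8.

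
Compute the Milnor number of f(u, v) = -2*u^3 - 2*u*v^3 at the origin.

The Hessian of f at 0 is [[0, 0], [0, 0]] with rank 0, so corank 2. A Groebner basis of the Jacobian ideal J(f) in C{u,v} is {u^3, u*v^2, 3*u^2 + v^3}; counting standard monomials gives mu = 7. Corank 2; j^3 = -2*u^3 is a perfect cube, so E-series; the 4-jet and mu = 7 give E_7.

7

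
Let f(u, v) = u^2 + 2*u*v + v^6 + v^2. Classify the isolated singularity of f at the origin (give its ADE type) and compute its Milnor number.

Type A_{5}, Milnor number mu = 5.

The Hessian of f at 0 is [[2, 2], [2, 2]] with rank 1, so corank 1. A Groebner basis of the Jacobian ideal J(f) in C{u,v} is {v^5, u + v}; counting standard monomials gives mu = 5. Corank 1: A-series; mu = 5 gives A_5.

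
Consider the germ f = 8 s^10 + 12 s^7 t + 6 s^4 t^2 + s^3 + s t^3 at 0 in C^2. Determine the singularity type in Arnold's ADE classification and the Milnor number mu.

Type E7, Milnor number mu = 7.

The Hessian of f at 0 has rank 0. Corank 2; j^3 = s^3 is a perfect cube, so E-series; the 4-jet and mu = 7 give E_7.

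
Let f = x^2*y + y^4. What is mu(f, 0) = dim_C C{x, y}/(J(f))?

The Hessian of f at 0 has rank 0. Corank 2; j^3 = x^2*y has shape L^2 M (L != M), so D-series; mu = 5 gives D_5.

5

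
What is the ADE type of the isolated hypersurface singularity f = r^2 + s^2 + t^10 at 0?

A_{9}

The Hessian of f at 0 has rank 2. Corank 1: A-series; mu = 9 gives A_9.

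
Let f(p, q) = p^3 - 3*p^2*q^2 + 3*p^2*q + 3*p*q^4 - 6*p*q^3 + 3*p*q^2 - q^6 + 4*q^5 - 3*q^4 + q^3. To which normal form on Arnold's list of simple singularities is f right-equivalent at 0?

E8

The Hessian of f at 0 has rank 0. Corank 2; j^3 = (p + q)^3 is a perfect cube, so E-series; the 5-jet and mu = 8 give E_8.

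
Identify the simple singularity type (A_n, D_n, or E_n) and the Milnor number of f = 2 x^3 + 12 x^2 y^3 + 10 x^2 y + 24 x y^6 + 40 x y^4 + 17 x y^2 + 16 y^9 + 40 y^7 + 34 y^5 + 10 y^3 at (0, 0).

The Hessian of f at 0 is [[0, 0], [0, 0]] with rank 0, so corank 2. A Groebner basis of the Jacobian ideal J(f) in C{x,y} is {y^3, x^2 - 11*y^2/2, x*y + 5*y^2/2}; counting standard monomials gives mu = 4. Corank 2; j^3 = (x + 2*y)*(2*x^2 + 6*x*y + 5*y^2) splits into three distinct lines over C (the quadratic factor has nonzero discriminant), so D_4.

Type D_{4}, Milnor number mu = 4.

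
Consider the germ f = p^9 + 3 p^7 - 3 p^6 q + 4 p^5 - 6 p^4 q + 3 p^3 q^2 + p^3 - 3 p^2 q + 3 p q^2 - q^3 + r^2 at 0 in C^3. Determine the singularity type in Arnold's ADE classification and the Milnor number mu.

The Hessian of f at 0 is [[0, 0, 0], [0, 0, 0], [0, 0, 2]] with rank 1, so corank 2. A Groebner basis of the Jacobian ideal J(f) in C{p,q,r} is {-3*p^2/2 + p*q^3 + 3*p*q - 3*q^2/2, -2*p^2 + 4*p*q + q^4 - 2*q^2, p^3 - 3*p*q^2 + 2*q^3, p^2*q - 2*p*q^2 + q^3, r}; counting standard monomials gives mu = 8. Corank 2; j^3 = (p - q)^3 is a perfect cube, so E-series; the 5-jet and mu = 8 give E_8.

Type E_{8}, Milnor number mu = 8.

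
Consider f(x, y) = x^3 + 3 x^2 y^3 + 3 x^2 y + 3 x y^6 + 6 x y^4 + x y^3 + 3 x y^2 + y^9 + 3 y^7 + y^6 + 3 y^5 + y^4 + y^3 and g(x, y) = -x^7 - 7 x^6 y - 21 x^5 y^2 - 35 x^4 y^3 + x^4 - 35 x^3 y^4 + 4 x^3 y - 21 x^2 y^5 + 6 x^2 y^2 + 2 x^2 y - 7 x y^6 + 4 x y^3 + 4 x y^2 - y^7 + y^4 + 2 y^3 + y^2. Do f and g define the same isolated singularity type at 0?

No.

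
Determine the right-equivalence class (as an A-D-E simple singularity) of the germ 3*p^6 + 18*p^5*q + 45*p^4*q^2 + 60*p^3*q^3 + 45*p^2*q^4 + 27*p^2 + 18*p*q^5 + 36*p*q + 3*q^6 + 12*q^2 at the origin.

The Hessian of f at 0 has rank 1. Corank 1: A-series; mu = 5 gives A_5.

A_{5}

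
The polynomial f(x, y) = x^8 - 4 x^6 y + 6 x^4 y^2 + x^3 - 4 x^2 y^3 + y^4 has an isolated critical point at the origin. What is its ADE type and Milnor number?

The Hessian of f at 0 has rank 0. Corank 2; j^3 = x^3 is a perfect cube, so E-series; the 4-jet and mu = 6 give E_6.

Type E6, Milnor number mu = 6.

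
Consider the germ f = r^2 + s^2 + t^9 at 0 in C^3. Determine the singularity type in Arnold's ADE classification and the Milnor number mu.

Type A8, Milnor number mu = 8.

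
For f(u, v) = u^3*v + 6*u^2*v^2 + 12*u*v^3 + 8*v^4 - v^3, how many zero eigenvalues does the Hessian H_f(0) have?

2

Hessian at 0 has rank 0.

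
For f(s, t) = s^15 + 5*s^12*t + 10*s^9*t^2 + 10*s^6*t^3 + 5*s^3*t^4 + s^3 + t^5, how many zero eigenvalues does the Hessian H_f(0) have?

2

Hessian at 0 has rank 0.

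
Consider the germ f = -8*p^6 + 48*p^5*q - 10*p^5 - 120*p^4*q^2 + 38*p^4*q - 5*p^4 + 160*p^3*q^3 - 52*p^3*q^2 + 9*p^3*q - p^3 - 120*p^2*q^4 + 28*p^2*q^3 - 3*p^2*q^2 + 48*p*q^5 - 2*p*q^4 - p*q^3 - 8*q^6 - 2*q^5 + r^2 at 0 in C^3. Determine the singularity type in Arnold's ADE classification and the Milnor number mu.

Type E7, Milnor number mu = 7.

The Hessian of f at 0 has rank 1. Corank 2; j^3 = -p^3 is a perfect cube, so E-series; the 4-jet and mu = 7 give E_7.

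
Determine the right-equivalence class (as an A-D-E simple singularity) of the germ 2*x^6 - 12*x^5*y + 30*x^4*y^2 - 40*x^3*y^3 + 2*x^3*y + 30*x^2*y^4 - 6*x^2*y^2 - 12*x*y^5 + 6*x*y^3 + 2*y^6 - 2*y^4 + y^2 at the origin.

The Hessian of f at 0 is [[0, 0], [0, 2]] with rank 1, so corank 1. A Groebner basis of the Jacobian ideal J(f) in C{x,y} is {x^3 + y, x^2*y, y^2}; counting standard monomials gives mu = 5. Corank 1: A-series; mu = 5 gives A_5.

A5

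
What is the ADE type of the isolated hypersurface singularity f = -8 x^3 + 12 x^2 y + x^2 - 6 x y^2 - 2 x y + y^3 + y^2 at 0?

A_{2}

The Hessian of f at 0 is [[2, -2], [-2, 2]] with rank 1, so corank 1. A Groebner basis of the Jacobian ideal J(f) in C{x,y} is {y^2, x - y}; counting standard monomials gives mu = 2. Corank 1: A-series; mu = 2 gives A_2.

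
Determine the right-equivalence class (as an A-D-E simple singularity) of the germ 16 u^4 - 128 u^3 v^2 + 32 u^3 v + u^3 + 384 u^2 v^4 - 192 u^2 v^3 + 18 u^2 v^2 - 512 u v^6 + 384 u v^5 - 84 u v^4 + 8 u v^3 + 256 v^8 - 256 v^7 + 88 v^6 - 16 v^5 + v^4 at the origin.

E_{6}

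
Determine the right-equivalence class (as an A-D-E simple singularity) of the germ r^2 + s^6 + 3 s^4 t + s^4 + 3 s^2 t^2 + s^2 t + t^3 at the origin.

The Hessian of f at 0 has rank 1. Corank 2; j^3 = t*(s^2 + t^2) splits into three distinct lines over C (the quadratic factor has nonzero discriminant), so D_4.

D_{4}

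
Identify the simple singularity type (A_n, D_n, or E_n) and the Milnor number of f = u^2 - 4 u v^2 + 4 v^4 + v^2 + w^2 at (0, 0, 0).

The Hessian of f at 0 is [[2, 0, 0], [0, 2, 0], [0, 0, 2]] with rank 3, so corank 0. A Groebner basis of the Jacobian ideal J(f) in C{u,v,w} is {u, v, w}; counting standard monomials gives mu = 1. Corank 0: nondegenerate Morse point, so A_1.

Type A1, Milnor number mu = 1.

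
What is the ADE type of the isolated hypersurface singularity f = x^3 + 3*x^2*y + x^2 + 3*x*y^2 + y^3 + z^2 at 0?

A_{2}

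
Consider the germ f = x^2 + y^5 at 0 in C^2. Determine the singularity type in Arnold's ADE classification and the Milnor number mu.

The Hessian of f at 0 has rank 1. Corank 1: A-series; mu = 4 gives A_4.

Type A4, Milnor number mu = 4.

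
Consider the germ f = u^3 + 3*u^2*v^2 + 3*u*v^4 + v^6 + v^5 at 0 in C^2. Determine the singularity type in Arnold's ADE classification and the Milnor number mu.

Type E_{8}, Milnor number mu = 8.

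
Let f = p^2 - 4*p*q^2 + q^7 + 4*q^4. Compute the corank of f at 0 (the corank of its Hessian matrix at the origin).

1

The Hessian at 0 is [[2, 0], [0, 0]] of rank 1; hence corank 1.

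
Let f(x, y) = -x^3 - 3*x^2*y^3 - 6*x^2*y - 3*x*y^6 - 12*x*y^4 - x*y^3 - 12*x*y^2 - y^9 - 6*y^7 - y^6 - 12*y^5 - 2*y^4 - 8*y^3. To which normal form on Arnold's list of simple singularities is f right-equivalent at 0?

E_{7}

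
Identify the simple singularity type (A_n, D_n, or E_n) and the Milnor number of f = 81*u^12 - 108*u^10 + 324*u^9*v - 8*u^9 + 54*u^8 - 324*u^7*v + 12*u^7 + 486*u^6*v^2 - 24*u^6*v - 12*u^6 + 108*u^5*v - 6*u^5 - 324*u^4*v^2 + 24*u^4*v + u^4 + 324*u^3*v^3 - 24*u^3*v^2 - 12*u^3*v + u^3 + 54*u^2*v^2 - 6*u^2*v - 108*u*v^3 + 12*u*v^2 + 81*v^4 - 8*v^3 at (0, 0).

Type E_{6}, Milnor number mu = 6.

The Hessian of f at 0 has rank 0. Corank 2; j^3 = (u - 2*v)^3 is a perfect cube, so E-series; the 4-jet and mu = 6 give E_6.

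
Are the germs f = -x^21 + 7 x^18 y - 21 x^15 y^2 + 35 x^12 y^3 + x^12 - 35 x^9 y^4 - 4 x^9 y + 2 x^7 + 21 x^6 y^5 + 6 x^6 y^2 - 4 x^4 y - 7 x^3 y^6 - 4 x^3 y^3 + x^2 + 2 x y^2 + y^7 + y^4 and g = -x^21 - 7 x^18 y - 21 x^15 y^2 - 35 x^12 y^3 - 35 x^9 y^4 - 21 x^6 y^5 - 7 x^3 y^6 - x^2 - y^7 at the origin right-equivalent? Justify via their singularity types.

The Hessian of f at 0 has rank 1. Corank 1: A-series; mu = 6 gives A_6. The Hessian of g at 0 has rank 1. Corank 1: A-series; mu = 6 gives A_6. Both have type A_6, hence right-equivalent.

Yes.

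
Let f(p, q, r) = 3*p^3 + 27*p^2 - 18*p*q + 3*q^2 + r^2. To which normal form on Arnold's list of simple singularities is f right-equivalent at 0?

The Hessian of f at 0 is [[54, -18, 0], [-18, 6, 0], [0, 0, 2]] with rank 2, so corank 1. A Groebner basis of the Jacobian ideal J(f) in C{p,q,r} is {q^2, p - q/3, r}; counting standard monomials gives mu = 2. Corank 1: A-series; mu = 2 gives A_2.

A_2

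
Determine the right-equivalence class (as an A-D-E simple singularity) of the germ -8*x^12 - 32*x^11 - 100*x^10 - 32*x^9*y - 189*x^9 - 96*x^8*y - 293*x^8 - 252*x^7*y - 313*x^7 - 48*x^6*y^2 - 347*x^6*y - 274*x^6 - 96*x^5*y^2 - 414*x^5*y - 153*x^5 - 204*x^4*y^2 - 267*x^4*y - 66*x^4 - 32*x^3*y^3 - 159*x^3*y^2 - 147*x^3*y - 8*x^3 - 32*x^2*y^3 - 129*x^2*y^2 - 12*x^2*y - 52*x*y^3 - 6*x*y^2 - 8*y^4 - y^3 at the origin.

E_{7}

The Hessian of f at 0 has rank 0. Corank 2; j^3 = -(2*x + y)^3 is a perfect cube, so E-series; the 4-jet and mu = 7 give E_7.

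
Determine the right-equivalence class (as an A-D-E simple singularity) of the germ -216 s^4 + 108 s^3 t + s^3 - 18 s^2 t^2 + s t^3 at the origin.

E_7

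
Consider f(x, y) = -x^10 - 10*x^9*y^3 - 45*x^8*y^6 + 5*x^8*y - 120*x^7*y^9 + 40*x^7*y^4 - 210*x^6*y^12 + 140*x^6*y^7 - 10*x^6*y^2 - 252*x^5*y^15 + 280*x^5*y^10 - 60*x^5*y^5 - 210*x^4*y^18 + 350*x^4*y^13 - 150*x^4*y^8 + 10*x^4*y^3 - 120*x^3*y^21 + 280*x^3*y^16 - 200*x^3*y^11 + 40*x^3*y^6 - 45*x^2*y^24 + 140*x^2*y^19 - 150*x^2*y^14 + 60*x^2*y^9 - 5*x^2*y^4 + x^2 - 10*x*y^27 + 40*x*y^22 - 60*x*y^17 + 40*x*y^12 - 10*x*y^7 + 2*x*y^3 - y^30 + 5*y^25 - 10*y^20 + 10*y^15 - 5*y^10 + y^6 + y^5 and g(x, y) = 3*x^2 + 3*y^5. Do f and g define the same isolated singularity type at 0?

Yes.

The Hessian of f at 0 has rank 1. Corank 1: A-series; mu = 4 gives A_4. The Hessian of g at 0 has rank 1. Corank 1: A-series; mu = 4 gives A_4. Both have type A_4, hence right-equivalent.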